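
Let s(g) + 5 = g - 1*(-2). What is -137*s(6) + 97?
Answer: -314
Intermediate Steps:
s(g) = -3 + g (s(g) = -5 + (g - 1*(-2)) = -5 + (g + 2) = -5 + (2 + g) = -3 + g)
-137*s(6) + 97 = -137*(-3 + 6) + 97 = -137*3 + 97 = -411 + 97 = -314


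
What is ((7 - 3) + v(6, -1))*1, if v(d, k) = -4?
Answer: 0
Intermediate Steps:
((7 - 3) + v(6, -1))*1 = ((7 - 3) - 4)*1 = (4 - 4)*1 = 0*1 = 0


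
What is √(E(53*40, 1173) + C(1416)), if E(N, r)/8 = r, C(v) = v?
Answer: 60*√3 ≈ 103.92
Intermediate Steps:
E(N, r) = 8*r
√(E(53*40, 1173) + C(1416)) = √(8*1173 + 1416) = √(9384 + 1416) = √10800 = 60*√3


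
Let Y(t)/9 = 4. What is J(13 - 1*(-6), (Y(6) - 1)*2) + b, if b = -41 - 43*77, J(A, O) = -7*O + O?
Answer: -3772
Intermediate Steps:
Y(t) = 36 (Y(t) = 9*4 = 36)
J(A, O) = -6*O
b = -3352 (b = -41 - 3311 = -3352)
J(13 - 1*(-6), (Y(6) - 1)*2) + b = -6*(36 - 1)*2 - 3352 = -210*2 - 3352 = -6*70 - 3352 = -420 - 3352 = -3772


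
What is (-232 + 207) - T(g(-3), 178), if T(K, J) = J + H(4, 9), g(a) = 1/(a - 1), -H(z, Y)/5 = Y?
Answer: -158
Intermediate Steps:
H(z, Y) = -5*Y
g(a) = 1/(-1 + a)
T(K, J) = -45 + J (T(K, J) = J - 5*9 = J - 45 = -45 + J)
(-232 + 207) - T(g(-3), 178) = (-232 + 207) - (-45 + 178) = -25 - 1*133 = -25 - 133 = -158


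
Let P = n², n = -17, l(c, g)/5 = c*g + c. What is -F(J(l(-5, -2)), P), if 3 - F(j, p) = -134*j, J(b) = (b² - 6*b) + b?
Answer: -67003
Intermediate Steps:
l(c, g) = 5*c + 5*c*g (l(c, g) = 5*(c*g + c) = 5*(c + c*g) = 5*c + 5*c*g)
P = 289 (P = (-17)² = 289)
J(b) = b² - 5*b
F(j, p) = 3 + 134*j (F(j, p) = 3 - (-134)*j = 3 + 134*j)
-F(J(l(-5, -2)), P) = -(3 + 134*((5*(-5)*(1 - 2))*(-5 + 5*(-5)*(1 - 2)))) = -(3 + 134*((5*(-5)*(-1))*(-5 + 5*(-5)*(-1)))) = -(3 + 134*(25*(-5 + 25))) = -(3 + 134*(25*20)) = -(3 + 134*500) = -(3 + 67000) = -1*67003 = -67003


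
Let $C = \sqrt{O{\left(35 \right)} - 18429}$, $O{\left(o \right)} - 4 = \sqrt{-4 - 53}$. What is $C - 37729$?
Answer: $-37729 + \sqrt{-18425 + i \sqrt{57}} \approx -37729.0 + 135.74 i$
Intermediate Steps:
$O{\left(o \right)} = 4 + i \sqrt{57}$ ($O{\left(o \right)} = 4 + \sqrt{-4 - 53} = 4 + \sqrt{-57} = 4 + i \sqrt{57}$)
$C = \sqrt{-18425 + i \sqrt{57}}$ ($C = \sqrt{\left(4 + i \sqrt{57}\right) - 18429} = \sqrt{-18425 + i \sqrt{57}} \approx 0.028 + 135.74 i$)
$C - 37729 = \sqrt{-18425 + i \sqrt{57}} - 37729 = -37729 + \sqrt{-18425 + i \sqrt{57}}$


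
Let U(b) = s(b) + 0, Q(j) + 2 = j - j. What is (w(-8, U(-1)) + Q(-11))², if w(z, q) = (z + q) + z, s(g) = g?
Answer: 361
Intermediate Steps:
Q(j) = -2 (Q(j) = -2 + (j - j) = -2 + 0 = -2)
U(b) = b (U(b) = b + 0 = b)
w(z, q) = q + 2*z (w(z, q) = (q + z) + z = q + 2*z)
(w(-8, U(-1)) + Q(-11))² = ((-1 + 2*(-8)) - 2)² = ((-1 - 16) - 2)² = (-17 - 2)² = (-19)² = 361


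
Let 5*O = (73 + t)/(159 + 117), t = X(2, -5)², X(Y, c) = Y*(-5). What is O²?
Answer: 29929/1904400 ≈ 0.015716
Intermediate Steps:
X(Y, c) = -5*Y
t = 100 (t = (-5*2)² = (-10)² = 100)
O = 173/1380 (O = ((73 + 100)/(159 + 117))/5 = (173/276)/5 = (173*(1/276))/5 = (⅕)*(173/276) = 173/1380 ≈ 0.12536)
O² = (173/1380)² = 29929/1904400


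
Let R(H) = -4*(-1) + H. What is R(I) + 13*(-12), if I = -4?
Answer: -156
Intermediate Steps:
R(H) = 4 + H
R(I) + 13*(-12) = (4 - 4) + 13*(-12) = 0 - 156 = -156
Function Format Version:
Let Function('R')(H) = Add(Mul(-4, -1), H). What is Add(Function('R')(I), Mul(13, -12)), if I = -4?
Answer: -156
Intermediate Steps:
Function('R')(H) = Add(4, H)
Add(Function('R')(I), Mul(13, -12)) = Add(Add(4, -4), Mul(13, -12)) = Add(0, -156) = -156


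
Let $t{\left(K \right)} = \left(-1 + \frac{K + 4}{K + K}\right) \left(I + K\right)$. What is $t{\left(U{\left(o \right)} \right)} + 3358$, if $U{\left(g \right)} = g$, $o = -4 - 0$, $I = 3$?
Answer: $3359$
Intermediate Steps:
$o = -4$ ($o = -4 + 0 = -4$)
$t{\left(K \right)} = \left(-1 + \frac{4 + K}{2 K}\right) \left(3 + K\right)$ ($t{\left(K \right)} = \left(-1 + \frac{K + 4}{K + K}\right) \left(3 + K\right) = \left(-1 + \frac{4 + K}{2 K}\right) \left(3 + K\right)$)
$t{\left(U{\left(o \right)} \right)} + 3358 = \frac{12 - - 4 \left(-1 - 4\right)}{2 \left(-4\right)} + 3358 = \frac{1}{2} \left(- \frac{1}{4}\right) \left(12 - \left(-4\right) \left(-5\right)\right) + 3358 = \frac{1}{2} \left(- \frac{1}{4}\right) \left(12 - 20\right) + 3358 = \frac{1}{2} \left(- \frac{1}{4}\right) \left(-8\right) + 3358 = 1 + 3358 = 3359$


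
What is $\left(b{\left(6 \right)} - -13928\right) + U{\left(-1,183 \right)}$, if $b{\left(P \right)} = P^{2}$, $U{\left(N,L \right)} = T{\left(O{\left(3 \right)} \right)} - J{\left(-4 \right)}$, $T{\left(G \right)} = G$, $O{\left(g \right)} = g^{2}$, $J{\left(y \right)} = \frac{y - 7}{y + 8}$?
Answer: $\frac{55903}{4} \approx 13976.0$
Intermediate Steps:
$J{\left(y \right)} = \frac{-7 + y}{8 + y}$
$U{\left(N,L \right)} = \frac{47}{4}$ ($U{\left(N,L \right)} = 3^{2} - \frac{-7 - 4}{8 - 4} = 9 - \frac{1}{4} \left(-11\right) = 9 - - \frac{11}{4} = 9 + \frac{11}{4} = \frac{47}{4}$)
$\left(b{\left(6 \right)} - -13928\right) + U{\left(-1,183 \right)} = \left(6^{2} - -13928\right) + \frac{47}{4} = \left(36 + 13928\right) + \frac{47}{4} = 13964 + \frac{47}{4} = \frac{55903}{4}$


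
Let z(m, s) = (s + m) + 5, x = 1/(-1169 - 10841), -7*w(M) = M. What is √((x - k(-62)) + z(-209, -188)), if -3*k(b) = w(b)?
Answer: I*√24747279253410/252210 ≈ 19.724*I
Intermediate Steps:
w(M) = -M/7
k(b) = b/21 (k(b) = -(-1)*b/21 = b/21)
x = -1/12010 (x = 1/(-12010) = -1/12010 ≈ -8.3264e-5)
z(m, s) = 5 + m + s (z(m, s) = (m + s) + 5 = 5 + m + s)
√((x - k(-62)) + z(-209, -188)) = √((-1/12010 - (-62)/21) + (5 - 209 - 188)) = √((-1/12010 - 1*(-62/21)) - 392) = √((-1/12010 + 62/21) - 392) = √(744599/252210 - 392) = √(-98121721/252210) = I*√24747279253410/252210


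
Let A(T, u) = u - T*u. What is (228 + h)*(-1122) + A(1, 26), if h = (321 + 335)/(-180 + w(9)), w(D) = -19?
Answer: -50171352/199 ≈ -2.5212e+5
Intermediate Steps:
h = -656/199 (h = (321 + 335)/(-180 - 19) = 656/(-199) = 656*(-1/199) = -656/199 ≈ -3.2965)
A(T, u) = u - T*u
(228 + h)*(-1122) + A(1, 26) = (228 - 656/199)*(-1122) + 26*(1 - 1*1) = (44716/199)*(-1122) + 26*(1 - 1) = -50171352/199 + 26*0 = -50171352/199 + 0 = -50171352/199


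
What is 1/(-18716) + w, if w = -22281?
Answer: -417011197/18716 ≈ -22281.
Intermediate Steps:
1/(-18716) + w = 1/(-18716) - 22281 = -1/18716 - 22281 = -417011197/18716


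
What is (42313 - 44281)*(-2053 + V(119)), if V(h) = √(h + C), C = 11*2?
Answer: 4040304 - 1968*√141 ≈ 4.0169e+6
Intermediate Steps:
C = 22
V(h) = √(22 + h) (V(h) = √(h + 22) = √(22 + h))
(42313 - 44281)*(-2053 + V(119)) = (42313 - 44281)*(-2053 + √(22 + 119)) = -1968*(-2053 + √141) = 4040304 - 1968*√141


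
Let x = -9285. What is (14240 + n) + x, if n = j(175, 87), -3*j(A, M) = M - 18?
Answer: 4932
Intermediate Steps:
j(A, M) = 6 - M/3 (j(A, M) = -(M - 18)/3 = -(-18 + M)/3 = 6 - M/3)
n = -23 (n = 6 - ⅓*87 = 6 - 29 = -23)
(14240 + n) + x = (14240 - 23) - 9285 = 14217 - 9285 = 4932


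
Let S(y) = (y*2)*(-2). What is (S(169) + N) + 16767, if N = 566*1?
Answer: 16657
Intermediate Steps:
S(y) = -4*y (S(y) = (2*y)*(-2) = -4*y)
N = 566
(S(169) + N) + 16767 = (-4*169 + 566) + 16767 = (-676 + 566) + 16767 = -110 + 16767 = 16657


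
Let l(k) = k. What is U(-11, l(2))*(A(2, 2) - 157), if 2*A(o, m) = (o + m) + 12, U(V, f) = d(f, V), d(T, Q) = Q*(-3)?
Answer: -4917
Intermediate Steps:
d(T, Q) = -3*Q
U(V, f) = -3*V
A(o, m) = 6 + m/2 + o/2 (A(o, m) = ((o + m) + 12)/2 = ((m + o) + 12)/2 = (12 + m + o)/2 = 6 + m/2 + o/2)
U(-11, l(2))*(A(2, 2) - 157) = (-3*(-11))*((6 + (½)*2 + (½)*2) - 157) = 33*((6 + 1 + 1) - 157) = 33*(8 - 157) = 33*(-149) = -4917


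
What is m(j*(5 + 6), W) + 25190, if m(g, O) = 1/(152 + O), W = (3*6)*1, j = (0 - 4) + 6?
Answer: 4282301/170 ≈ 25190.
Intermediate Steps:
j = 2 (j = -4 + 6 = 2)
W = 18 (W = 18*1 = 18)
m(j*(5 + 6), W) + 25190 = 1/(152 + 18) + 25190 = 1/170 + 25190 = 4282301/170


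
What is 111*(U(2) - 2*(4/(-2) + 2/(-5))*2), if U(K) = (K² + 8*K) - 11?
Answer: 10323/5 ≈ 2064.6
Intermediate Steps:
U(K) = -11 + K² + 8*K
111*(U(2) - 2*(4/(-2) + 2/(-5))*2) = 111*((-11 + 2² + 8*2) - 2*(4/(-2) + 2/(-5))*2) = 111*((-11 + 4 + 16) - 2*(4*(-½) + 2*(-⅕))*2) = 111*(9 - 2*(-2 - ⅖)*2) = 111*(9 - 2*(-12/5)*2) = 111*(9 + (24/5)*2) = 111*(9 + 48/5) = 111*(93/5) = 10323/5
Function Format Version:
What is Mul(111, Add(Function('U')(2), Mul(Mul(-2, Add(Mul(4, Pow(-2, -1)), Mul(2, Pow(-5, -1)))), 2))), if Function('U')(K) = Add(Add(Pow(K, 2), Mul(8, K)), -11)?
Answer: Rational(10323, 5) ≈ 2064.6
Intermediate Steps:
Function('U')(K) = Add(-11, Pow(K, 2), Mul(8, K))
Mul(111, Add(Function('U')(2), Mul(Mul(-2, Add(Mul(4, Pow(-2, -1)), Mul(2, Pow(-5, -1)))), 2))) = Mul(111, Add(Add(-11, Pow(2, 2), Mul(8, 2)), Mul(Mul(-2, Add(Mul(4, Pow(-2, -1)), Mul(2, Pow(-5, -1)))), 2))) = Mul(111, Add(Add(-11, 4, 16), Mul(Mul(-2, Add(Mul(4, Rational(-1, 2)), Mul(2, Rational(-1, 5)))), 2))) = Mul(111, Add(9, Mul(Mul(-2, Add(-2, Rational(-2, 5))), 2))) = Mul(111, Add(9, Mul(Mul(-2, Rational(-12, 5)), 2))) = Mul(111, Add(9, Mul(Rational(24, 5), 2))) = Mul(111, Add(9, Rational(48, 5))) = Mul(111, Rational(93, 5)) = Rational(10323, 5)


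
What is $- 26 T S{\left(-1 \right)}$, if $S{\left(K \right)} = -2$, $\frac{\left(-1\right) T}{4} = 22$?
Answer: $-4576$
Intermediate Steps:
$T = -88$ ($T = \left(-4\right) 22 = -88$)
$- 26 T S{\left(-1 \right)} = \left(-26\right) \left(-88\right) \left(-2\right) = 2288 \left(-2\right) = -4576$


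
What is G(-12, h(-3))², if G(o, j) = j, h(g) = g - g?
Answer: 0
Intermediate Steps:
h(g) = 0
G(-12, h(-3))² = 0² = 0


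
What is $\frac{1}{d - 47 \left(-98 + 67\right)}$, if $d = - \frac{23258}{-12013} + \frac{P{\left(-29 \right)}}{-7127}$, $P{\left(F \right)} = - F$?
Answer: $\frac{85616651}{124908871896} \approx 0.00068543$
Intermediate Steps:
$d = \frac{165411389}{85616651}$ ($d = - \frac{23258}{-12013} + \frac{\left(-1\right) \left(-29\right)}{-7127} = \left(-23258\right) \left(- \frac{1}{12013}\right) + 29 \left(- \frac{1}{7127}\right) = \frac{23258}{12013} - \frac{29}{7127} = \frac{165411389}{85616651} \approx 1.932$)
$\frac{1}{d - 47 \left(-98 + 67\right)} = \frac{1}{\frac{165411389}{85616651} - 47 \left(-98 + 67\right)} = \frac{1}{\frac{165411389}{85616651} - -1457} = \frac{1}{\frac{165411389}{85616651} + 1457} = \frac{1}{\frac{124908871896}{85616651}} = \frac{85616651}{124908871896}$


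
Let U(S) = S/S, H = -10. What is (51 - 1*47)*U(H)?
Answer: 4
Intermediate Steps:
U(S) = 1
(51 - 1*47)*U(H) = (51 - 1*47)*1 = (51 - 47)*1 = 4*1 = 4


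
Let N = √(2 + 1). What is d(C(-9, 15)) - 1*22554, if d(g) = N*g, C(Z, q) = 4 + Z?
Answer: -22554 - 5*√3 ≈ -22563.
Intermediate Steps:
N = √3 ≈ 1.7320
d(g) = g*√3 (d(g) = √3*g = g*√3)
d(C(-9, 15)) - 1*22554 = (4 - 9)*√3 - 1*22554 = -5*√3 - 22554 = -22554 - 5*√3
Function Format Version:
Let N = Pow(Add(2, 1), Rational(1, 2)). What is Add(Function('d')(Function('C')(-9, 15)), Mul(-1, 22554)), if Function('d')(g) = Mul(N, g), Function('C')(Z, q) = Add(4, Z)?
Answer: Add(-22554, Mul(-5, Pow(3, Rational(1, 2)))) ≈ -22563.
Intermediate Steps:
N = Pow(3, Rational(1, 2)) ≈ 1.7320
Function('d')(g) = Mul(g, Pow(3, Rational(1, 2))) (Function('d')(g) = Mul(Pow(3, Rational(1, 2)), g) = Mul(g, Pow(3, Rational(1, 2))))
Add(Function('d')(Function('C')(-9, 15)), Mul(-1, 22554)) = Add(Mul(Add(4, -9), Pow(3, Rational(1, 2))), Mul(-1, 22554)) = Add(Mul(-5, Pow(3, Rational(1, 2))), -22554) = Add(-22554, Mul(-5, Pow(3, Rational(1, 2))))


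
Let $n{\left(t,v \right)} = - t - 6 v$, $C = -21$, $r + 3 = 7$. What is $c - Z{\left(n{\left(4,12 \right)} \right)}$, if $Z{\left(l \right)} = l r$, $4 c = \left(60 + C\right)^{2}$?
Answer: $\frac{2737}{4} \approx 684.25$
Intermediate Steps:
$r = 4$ ($r = -3 + 7 = 4$)
$c = \frac{1521}{4}$ ($c = \frac{\left(60 - 21\right)^{2}}{4} = \frac{39^{2}}{4} = \frac{1}{4} \cdot 1521 = \frac{1521}{4} \approx 380.25$)
$Z{\left(l \right)} = 4 l$ ($Z{\left(l \right)} = l 4 = 4 l$)
$c - Z{\left(n{\left(4,12 \right)} \right)} = \frac{1521}{4} - 4 \left(\left(-1\right) 4 - 72\right) = \frac{1521}{4} - 4 \left(-4 - 72\right) = \frac{1521}{4} - 4 \left(-76\right) = \frac{1521}{4} - -304 = \frac{1521}{4} + 304 = \frac{2737}{4}$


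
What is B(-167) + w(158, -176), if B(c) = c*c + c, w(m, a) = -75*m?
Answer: 15872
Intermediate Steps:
B(c) = c + c² (B(c) = c² + c = c + c²)
B(-167) + w(158, -176) = -167*(1 - 167) - 75*158 = -167*(-166) - 11850 = 27722 - 11850 = 15872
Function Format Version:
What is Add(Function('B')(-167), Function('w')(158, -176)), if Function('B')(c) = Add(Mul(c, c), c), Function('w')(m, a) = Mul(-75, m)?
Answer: 15872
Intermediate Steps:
Function('B')(c) = Add(c, Pow(c, 2)) (Function('B')(c) = Add(Pow(c, 2), c) = Add(c, Pow(c, 2)))
Add(Function('B')(-167), Function('w')(158, -176)) = Add(Mul(-167, Add(1, -167)), Mul(-75, 158)) = Add(Mul(-167, -166), -11850) = Add(27722, -11850) = 15872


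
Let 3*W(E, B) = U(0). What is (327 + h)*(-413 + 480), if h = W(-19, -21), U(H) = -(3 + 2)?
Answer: 65392/3 ≈ 21797.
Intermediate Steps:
U(H) = -5 (U(H) = -1*5 = -5)
W(E, B) = -5/3 (W(E, B) = (⅓)*(-5) = -5/3)
h = -5/3 ≈ -1.6667
(327 + h)*(-413 + 480) = (327 - 5/3)*(-413 + 480) = (976/3)*67 = 65392/3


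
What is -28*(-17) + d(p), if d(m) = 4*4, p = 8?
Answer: 492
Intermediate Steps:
d(m) = 16
-28*(-17) + d(p) = -28*(-17) + 16 = 476 + 16 = 492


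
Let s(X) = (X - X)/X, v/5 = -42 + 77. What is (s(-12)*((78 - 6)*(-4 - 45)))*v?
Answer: 0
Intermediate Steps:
v = 175 (v = 5*(-42 + 77) = 5*35 = 175)
s(X) = 0 (s(X) = 0/X = 0)
(s(-12)*((78 - 6)*(-4 - 45)))*v = (0*((78 - 6)*(-4 - 45)))*175 = (0*(72*(-49)))*175 = (0*(-3528))*175 = 0*175 = 0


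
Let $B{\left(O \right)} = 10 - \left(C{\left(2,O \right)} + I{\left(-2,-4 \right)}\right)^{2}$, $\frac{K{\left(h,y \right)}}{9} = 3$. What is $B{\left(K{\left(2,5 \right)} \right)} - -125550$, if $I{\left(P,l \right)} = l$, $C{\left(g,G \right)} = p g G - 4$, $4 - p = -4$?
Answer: $-54216$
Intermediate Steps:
$p = 8$ ($p = 4 - -4 = 4 + 4 = 8$)
$C{\left(g,G \right)} = -4 + 8 G g$ ($C{\left(g,G \right)} = 8 g G - 4 = 8 G g - 4 = -4 + 8 G g$)
$K{\left(h,y \right)} = 27$ ($K{\left(h,y \right)} = 9 \cdot 3 = 27$)
$B{\left(O \right)} = 10 - \left(-8 + 16 O\right)^{2}$ ($B{\left(O \right)} = 10 - \left(\left(-4 + 8 O 2\right) - 4\right)^{2} = 10 - \left(\left(-4 + 16 O\right) - 4\right)^{2} = 10 - \left(-8 + 16 O\right)^{2}$)
$B{\left(K{\left(2,5 \right)} \right)} - -125550 = \left(-54 - 256 \cdot 27^{2} + 256 \cdot 27\right) - -125550 = \left(-54 - 186624 + 6912\right) + 125550 = -179766 + 125550 = -54216$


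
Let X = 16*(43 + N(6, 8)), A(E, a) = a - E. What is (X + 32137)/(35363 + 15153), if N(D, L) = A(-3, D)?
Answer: 32969/50516 ≈ 0.65265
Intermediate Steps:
N(D, L) = 3 + D (N(D, L) = D - 1*(-3) = D + 3 = 3 + D)
X = 832 (X = 16*(43 + (3 + 6)) = 16*(43 + 9) = 16*52 = 832)
(X + 32137)/(35363 + 15153) = (832 + 32137)/(35363 + 15153) = 32969/50516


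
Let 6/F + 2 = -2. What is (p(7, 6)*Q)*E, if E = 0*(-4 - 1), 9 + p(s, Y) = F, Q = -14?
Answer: 0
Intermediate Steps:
F = -3/2 (F = 6/(-2 - 2) = 6/(-4) = 6*(-¼) = -3/2 ≈ -1.5000)
p(s, Y) = -21/2 (p(s, Y) = -9 - 3/2 = -21/2)
E = 0 (E = 0*(-5) = 0)
(p(7, 6)*Q)*E = -21/2*(-14)*0 = 147*0 = 0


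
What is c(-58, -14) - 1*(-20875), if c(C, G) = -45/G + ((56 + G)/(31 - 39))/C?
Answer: 33906367/1624 ≈ 20878.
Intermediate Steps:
c(C, G) = -45/G + (-7 - G/8)/C (c(C, G) = -45/G + ((56 + G)/(-8))/C = -45/G + ((56 + G)*(-⅛))/C = -45/G + (-7 - G/8)/C)
c(-58, -14) - 1*(-20875) = (-45/(-14) - 7/(-58) - ⅛*(-14)/(-58)) - 1*(-20875) = (-45*(-1/14) - 7*(-1/58) - ⅛*(-14)*(-1/58)) + 20875 = (45/14 + 7/58 - 7/232) + 20875 = 5367/1624 + 20875 = 33906367/1624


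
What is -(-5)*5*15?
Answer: 375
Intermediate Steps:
-(-5)*5*15 = -1*(-25)*15 = 25*15 = 375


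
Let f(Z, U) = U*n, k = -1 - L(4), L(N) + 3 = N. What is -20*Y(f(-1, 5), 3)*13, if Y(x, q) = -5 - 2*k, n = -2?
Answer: 260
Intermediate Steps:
L(N) = -3 + N
k = -2 (k = -1 - (-3 + 4) = -1 - 1*1 = -1 - 1 = -2)
f(Z, U) = -2*U (f(Z, U) = U*(-2) = -2*U)
Y(x, q) = -1 (Y(x, q) = -5 - 2*(-2) = -5 + 4 = -1)
-20*Y(f(-1, 5), 3)*13 = -20*(-1)*13 = 20*13 = 260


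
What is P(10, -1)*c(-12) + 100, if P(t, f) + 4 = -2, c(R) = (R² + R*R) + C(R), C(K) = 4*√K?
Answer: -1628 - 48*I*√3 ≈ -1628.0 - 83.138*I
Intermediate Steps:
c(R) = 2*R² + 4*√R (c(R) = (R² + R*R) + 4*√R = (R² + R²) + 4*√R = 2*R² + 4*√R)
P(t, f) = -6 (P(t, f) = -4 - 2 = -6)
P(10, -1)*c(-12) + 100 = -6*(2*(-12)² + 4*√(-12)) + 100 = -6*(2*144 + 4*(2*I*√3)) + 100 = -6*(288 + 8*I*√3) + 100 = (-1728 - 48*I*√3) + 100 = -1628 - 48*I*√3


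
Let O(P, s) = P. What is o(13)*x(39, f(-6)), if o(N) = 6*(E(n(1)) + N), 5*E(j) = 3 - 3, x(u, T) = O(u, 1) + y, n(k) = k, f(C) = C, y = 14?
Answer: 4134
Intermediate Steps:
x(u, T) = 14 + u (x(u, T) = u + 14 = 14 + u)
E(j) = 0 (E(j) = (3 - 3)/5 = (⅕)*0 = 0)
o(N) = 6*N (o(N) = 6*(0 + N) = 6*N)
o(13)*x(39, f(-6)) = (6*13)*(14 + 39) = 78*53 = 4134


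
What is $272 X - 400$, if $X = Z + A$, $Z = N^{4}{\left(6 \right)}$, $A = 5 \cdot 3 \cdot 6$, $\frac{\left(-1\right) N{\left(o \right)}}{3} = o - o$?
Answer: $24080$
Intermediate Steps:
$N{\left(o \right)} = 0$ ($N{\left(o \right)} = - 3 \left(o - o\right) = \left(-3\right) 0 = 0$)
$A = 90$ ($A = 15 \cdot 6 = 90$)
$Z = 0$ ($Z = 0^{4} = 0$)
$X = 90$ ($X = 0 + 90 = 90$)
$272 X - 400 = 272 \cdot 90 - 400 = 24480 - 400 = 24080$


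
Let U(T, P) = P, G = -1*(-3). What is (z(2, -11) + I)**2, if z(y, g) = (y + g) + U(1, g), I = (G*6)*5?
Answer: 4900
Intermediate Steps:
G = 3
I = 90 (I = (3*6)*5 = 18*5 = 90)
z(y, g) = y + 2*g (z(y, g) = (y + g) + g = (g + y) + g = y + 2*g)
(z(2, -11) + I)**2 = ((2 + 2*(-11)) + 90)**2 = ((2 - 22) + 90)**2 = (-20 + 90)**2 = 70**2 = 4900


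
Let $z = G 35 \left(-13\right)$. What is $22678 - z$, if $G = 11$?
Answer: $27683$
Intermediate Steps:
$z = -5005$ ($z = 11 \cdot 35 \left(-13\right) = 385 \left(-13\right) = -5005$)
$22678 - z = 22678 - -5005 = 22678 + 5005 = 27683$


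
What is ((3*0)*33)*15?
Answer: 0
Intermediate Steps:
((3*0)*33)*15 = (0*33)*15 = 0*15 = 0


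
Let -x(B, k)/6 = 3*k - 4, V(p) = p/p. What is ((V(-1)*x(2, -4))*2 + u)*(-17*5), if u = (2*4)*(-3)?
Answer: -14280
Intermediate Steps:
u = -24 (u = 8*(-3) = -24)
V(p) = 1
x(B, k) = 24 - 18*k (x(B, k) = -6*(3*k - 4) = -6*(-4 + 3*k) = 24 - 18*k)
((V(-1)*x(2, -4))*2 + u)*(-17*5) = ((1*(24 - 18*(-4)))*2 - 24)*(-17*5) = ((1*(24 + 72))*2 - 24)*(-85) = ((1*96)*2 - 24)*(-85) = (96*2 - 24)*(-85) = (192 - 24)*(-85) = 168*(-85) = -14280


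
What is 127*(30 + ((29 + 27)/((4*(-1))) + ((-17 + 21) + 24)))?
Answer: 5588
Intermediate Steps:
127*(30 + ((29 + 27)/((4*(-1))) + ((-17 + 21) + 24))) = 127*(30 + (56/(-4) + (4 + 24))) = 127*(30 + (56*(-1/4) + 28)) = 127*(30 + (-14 + 28)) = 127*(30 + 14) = 127*44 = 5588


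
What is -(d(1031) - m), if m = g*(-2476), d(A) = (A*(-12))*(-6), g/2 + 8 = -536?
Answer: 2619656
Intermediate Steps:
g = -1088 (g = -16 + 2*(-536) = -16 - 1072 = -1088)
d(A) = 72*A (d(A) = -12*A*(-6) = 72*A)
m = 2693888 (m = -1088*(-2476) = 2693888)
-(d(1031) - m) = -(72*1031 - 1*2693888) = -(74232 - 2693888) = -1*(-2619656) = 2619656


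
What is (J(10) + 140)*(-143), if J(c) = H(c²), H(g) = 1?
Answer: -20163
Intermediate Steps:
J(c) = 1
(J(10) + 140)*(-143) = (1 + 140)*(-143) = 141*(-143) = -20163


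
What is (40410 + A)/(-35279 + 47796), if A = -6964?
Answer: 33446/12517 ≈ 2.6720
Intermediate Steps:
(40410 + A)/(-35279 + 47796) = (40410 - 6964)/(-35279 + 47796) = 33446/12517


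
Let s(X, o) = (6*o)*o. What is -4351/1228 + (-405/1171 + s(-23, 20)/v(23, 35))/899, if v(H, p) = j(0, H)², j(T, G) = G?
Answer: -2419856153651/683865391148 ≈ -3.5385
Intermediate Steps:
s(X, o) = 6*o²
v(H, p) = H²
-4351/1228 + (-405/1171 + s(-23, 20)/v(23, 35))/899 = -4351/1228 + (-405/1171 + (6*20²)/(23²))/899 = -4351*1/1228 + (-405*1/1171 + (6*400)/529)*(1/899) = -4351/1228 + (-405/1171 + 2400*(1/529))*(1/899) = -4351/1228 + (-405/1171 + 2400/529)*(1/899) = -4351/1228 + (2596155/619459)*(1/899) = -4351/1228 + 2596155/556893641 = -2419856153651/683865391148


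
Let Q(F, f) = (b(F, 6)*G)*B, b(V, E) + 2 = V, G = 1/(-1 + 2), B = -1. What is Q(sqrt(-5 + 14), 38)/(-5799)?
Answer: 1/5799 ≈ 0.00017244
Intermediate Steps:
G = 1 (G = 1/1 = 1)
b(V, E) = -2 + V
Q(F, f) = 2 - F (Q(F, f) = ((-2 + F)*1)*(-1) = (-2 + F)*(-1) = 2 - F)
Q(sqrt(-5 + 14), 38)/(-5799) = (2 - sqrt(-5 + 14))/(-5799) = (2 - sqrt(9))*(-1/5799) = (2 - 1*3)*(-1/5799) = (2 - 3)*(-1/5799) = -1*(-1/5799) = 1/5799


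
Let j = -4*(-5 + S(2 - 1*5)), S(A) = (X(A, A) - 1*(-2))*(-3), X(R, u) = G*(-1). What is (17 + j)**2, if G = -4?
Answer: 11881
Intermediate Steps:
X(R, u) = 4 (X(R, u) = -4*(-1) = 4)
S(A) = -18 (S(A) = (4 - 1*(-2))*(-3) = (4 + 2)*(-3) = 6*(-3) = -18)
j = 92 (j = -4*(-5 - 18) = -4*(-23) = 92)
(17 + j)**2 = (17 + 92)**2 = 109**2 = 11881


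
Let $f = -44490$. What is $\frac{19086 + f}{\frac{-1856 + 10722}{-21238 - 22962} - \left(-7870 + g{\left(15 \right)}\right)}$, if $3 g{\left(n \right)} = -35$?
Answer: $- \frac{129560400}{40195477} \approx -3.2233$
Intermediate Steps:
$g{\left(n \right)} = - \frac{35}{3}$ ($g{\left(n \right)} = \frac{1}{3} \left(-35\right) = - \frac{35}{3}$)
$\frac{19086 + f}{\frac{-1856 + 10722}{-21238 - 22962} - \left(-7870 + g{\left(15 \right)}\right)} = \frac{19086 - 44490}{\frac{-1856 + 10722}{-21238 - 22962} + \left(7870 - - \frac{35}{3}\right)} = - \frac{25404}{\frac{8866}{-44200} + \left(7870 + \frac{35}{3}\right)} = - \frac{25404}{8866 \left(- \frac{1}{44200}\right) + \frac{23645}{3}} = - \frac{25404}{- \frac{341}{1700} + \frac{23645}{3}} = - \frac{25404}{\frac{40195477}{5100}} = \left(-25404\right) \frac{5100}{40195477} = - \frac{129560400}{40195477}$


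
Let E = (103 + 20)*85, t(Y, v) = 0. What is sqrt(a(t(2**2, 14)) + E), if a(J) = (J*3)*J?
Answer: sqrt(10455) ≈ 102.25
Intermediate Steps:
E = 10455 (E = 123*85 = 10455)
a(J) = 3*J**2 (a(J) = (3*J)*J = 3*J**2)
sqrt(a(t(2**2, 14)) + E) = sqrt(3*0**2 + 10455) = sqrt(3*0 + 10455) = sqrt(0 + 10455) = sqrt(10455)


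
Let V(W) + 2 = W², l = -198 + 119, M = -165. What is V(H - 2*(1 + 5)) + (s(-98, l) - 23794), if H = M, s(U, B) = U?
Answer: 7435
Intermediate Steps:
l = -79
H = -165
V(W) = -2 + W²
V(H - 2*(1 + 5)) + (s(-98, l) - 23794) = (-2 + (-165 - 2*(1 + 5))²) + (-98 - 23794) = (-2 + (-165 - 2*6)²) - 23892 = (-2 + (-165 - 1*12)²) - 23892 = (-2 + (-165 - 12)²) - 23892 = (-2 + (-177)²) - 23892 = (-2 + 31329) - 23892 = 31327 - 23892 = 7435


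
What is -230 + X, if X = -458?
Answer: -688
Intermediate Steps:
-230 + X = -230 - 458 = -688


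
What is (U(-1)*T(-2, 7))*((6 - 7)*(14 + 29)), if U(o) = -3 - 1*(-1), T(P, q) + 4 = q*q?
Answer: 3870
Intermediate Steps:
T(P, q) = -4 + q² (T(P, q) = -4 + q*q = -4 + q²)
U(o) = -2 (U(o) = -3 + 1 = -2)
(U(-1)*T(-2, 7))*((6 - 7)*(14 + 29)) = (-2*(-4 + 7²))*((6 - 7)*(14 + 29)) = (-2*(-4 + 49))*(-1*43) = -2*45*(-43) = -90*(-43) = 3870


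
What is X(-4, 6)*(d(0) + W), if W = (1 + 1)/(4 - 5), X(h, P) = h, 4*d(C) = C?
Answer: 8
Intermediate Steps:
d(C) = C/4
W = -2 (W = 2/(-1) = 2*(-1) = -2)
X(-4, 6)*(d(0) + W) = -4*((¼)*0 - 2) = -4*(0 - 2) = -4*(-2) = 8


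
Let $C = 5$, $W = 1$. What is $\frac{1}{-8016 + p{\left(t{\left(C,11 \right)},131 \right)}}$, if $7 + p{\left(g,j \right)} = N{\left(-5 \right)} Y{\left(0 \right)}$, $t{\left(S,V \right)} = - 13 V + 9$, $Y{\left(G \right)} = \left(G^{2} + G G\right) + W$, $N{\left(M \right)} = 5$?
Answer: $- \frac{1}{8018} \approx -0.00012472$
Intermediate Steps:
$Y{\left(G \right)} = 1 + 2 G^{2}$ ($Y{\left(G \right)} = \left(G^{2} + G G\right) + 1 = \left(G^{2} + G^{2}\right) + 1 = 2 G^{2} + 1 = 1 + 2 G^{2}$)
$t{\left(S,V \right)} = 9 - 13 V$
$p{\left(g,j \right)} = -2$ ($p{\left(g,j \right)} = -7 + 5 \left(1 + 2 \cdot 0^{2}\right) = -7 + 5 \left(1 + 2 \cdot 0\right) = -7 + 5 \left(1 + 0\right) = -7 + 5 \cdot 1 = -7 + 5 = -2$)
$\frac{1}{-8016 + p{\left(t{\left(C,11 \right)},131 \right)}} = \frac{1}{-8016 - 2} = \frac{1}{-8018} = - \frac{1}{8018}$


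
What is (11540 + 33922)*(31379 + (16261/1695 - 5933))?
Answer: 653853138574/565 ≈ 1.1573e+9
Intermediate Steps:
(11540 + 33922)*(31379 + (16261/1695 - 5933)) = 45462*(31379 + (16261*(1/1695) - 5933)) = 45462*(31379 + (16261/1695 - 5933)) = 45462*(31379 - 10040174/1695) = 45462*(43147231/1695) = 653853138574/565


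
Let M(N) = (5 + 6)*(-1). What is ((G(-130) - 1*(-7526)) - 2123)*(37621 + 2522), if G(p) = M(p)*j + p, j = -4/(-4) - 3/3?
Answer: 211674039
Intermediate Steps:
M(N) = -11 (M(N) = 11*(-1) = -11)
j = 0 (j = -4*(-1/4) - 3*1/3 = 1 - 1 = 0)
G(p) = p (G(p) = -11*0 + p = 0 + p = p)
((G(-130) - 1*(-7526)) - 2123)*(37621 + 2522) = ((-130 - 1*(-7526)) - 2123)*(37621 + 2522) = ((-130 + 7526) - 2123)*40143 = (7396 - 2123)*40143 = 5273*40143 = 211674039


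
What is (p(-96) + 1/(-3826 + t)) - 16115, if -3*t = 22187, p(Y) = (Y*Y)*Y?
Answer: -30327148918/33665 ≈ -9.0085e+5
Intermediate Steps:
p(Y) = Y³ (p(Y) = Y²*Y = Y³)
t = -22187/3 (t = -⅓*22187 = -22187/3 ≈ -7395.7)
(p(-96) + 1/(-3826 + t)) - 16115 = ((-96)³ + 1/(-3826 - 22187/3)) - 16115 = (-884736 + 1/(-33665/3)) - 16115 = (-884736 - 3/33665) - 16115 = -29784637443/33665 - 16115 = -30327148918/33665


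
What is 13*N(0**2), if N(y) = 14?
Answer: 182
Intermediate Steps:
13*N(0**2) = 13*14 = 182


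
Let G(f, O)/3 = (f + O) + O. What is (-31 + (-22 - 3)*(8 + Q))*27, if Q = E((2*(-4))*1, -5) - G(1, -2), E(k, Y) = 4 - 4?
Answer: -12312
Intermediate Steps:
E(k, Y) = 0
G(f, O) = 3*f + 6*O (G(f, O) = 3*((f + O) + O) = 3*((O + f) + O) = 3*(f + 2*O) = 3*f + 6*O)
Q = 9 (Q = 0 - (3*1 + 6*(-2)) = 0 - (3 - 12) = 0 - 1*(-9) = 0 + 9 = 9)
(-31 + (-22 - 3)*(8 + Q))*27 = (-31 + (-22 - 3)*(8 + 9))*27 = (-31 - 25*17)*27 = (-31 - 425)*27 = -456*27 = -12312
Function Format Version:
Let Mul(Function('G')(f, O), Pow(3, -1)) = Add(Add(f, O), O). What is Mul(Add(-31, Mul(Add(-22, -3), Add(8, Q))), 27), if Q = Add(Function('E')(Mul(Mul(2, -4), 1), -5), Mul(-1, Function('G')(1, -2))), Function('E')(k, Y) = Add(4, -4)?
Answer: -12312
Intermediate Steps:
Function('E')(k, Y) = 0
Function('G')(f, O) = Add(Mul(3, f), Mul(6, O)) (Function('G')(f, O) = Mul(3, Add(Add(f, O), O)) = Mul(3, Add(Add(O, f), O)) = Mul(3, Add(f, Mul(2, O))) = Add(Mul(3, f), Mul(6, O)))
Q = 9 (Q = Add(0, Mul(-1, Add(Mul(3, 1), Mul(6, -2)))) = Add(0, Mul(-1, Add(3, -12))) = Add(0, Mul(-1, -9)) = Add(0, 9) = 9)
Mul(Add(-31, Mul(Add(-22, -3), Add(8, Q))), 27) = Mul(Add(-31, Mul(Add(-22, -3), Add(8, 9))), 27) = Mul(Add(-31, Mul(-25, 17)), 27) = Mul(Add(-31, -425), 27) = Mul(-456, 27) = -12312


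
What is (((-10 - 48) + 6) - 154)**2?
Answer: 42436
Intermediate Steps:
(((-10 - 48) + 6) - 154)**2 = ((-58 + 6) - 154)**2 = (-52 - 154)**2 = (-206)**2 = 42436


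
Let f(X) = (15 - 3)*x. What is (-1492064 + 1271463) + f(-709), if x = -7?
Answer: -220685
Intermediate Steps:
f(X) = -84 (f(X) = (15 - 3)*(-7) = 12*(-7) = -84)
(-1492064 + 1271463) + f(-709) = (-1492064 + 1271463) - 84 = -220601 - 84 = -220685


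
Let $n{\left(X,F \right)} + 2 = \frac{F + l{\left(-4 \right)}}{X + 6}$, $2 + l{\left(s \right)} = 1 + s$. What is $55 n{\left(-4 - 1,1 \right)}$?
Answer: $-330$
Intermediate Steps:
$l{\left(s \right)} = -1 + s$ ($l{\left(s \right)} = -2 + \left(1 + s\right) = -1 + s$)
$n{\left(X,F \right)} = -2 + \frac{-5 + F}{6 + X}$ ($n{\left(X,F \right)} = -2 + \frac{F - 5}{X + 6} = -2 + \frac{F - 5}{6 + X} = -2 + \frac{-5 + F}{6 + X}$)
$55 n{\left(-4 - 1,1 \right)} = 55 \frac{-17 + 1 - 2 \left(-4 - 1\right)}{6 - 5} = 55 \frac{-17 + 1 - -10}{6 - 5} = 55 \frac{-17 + 1 + 10}{1} = 55 \cdot 1 \left(-6\right) = 55 \left(-6\right) = -330$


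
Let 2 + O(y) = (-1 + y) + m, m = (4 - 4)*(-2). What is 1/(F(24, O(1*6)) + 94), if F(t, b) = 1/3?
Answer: 3/283 ≈ 0.010601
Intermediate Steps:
m = 0 (m = 0*(-2) = 0)
O(y) = -3 + y (O(y) = -2 + ((-1 + y) + 0) = -2 + (-1 + y) = -3 + y)
F(t, b) = ⅓
1/(F(24, O(1*6)) + 94) = 1/(⅓ + 94) = 1/(283/3) = 3/283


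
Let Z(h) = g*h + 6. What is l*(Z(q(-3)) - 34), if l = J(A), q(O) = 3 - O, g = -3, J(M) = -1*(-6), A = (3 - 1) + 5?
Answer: -276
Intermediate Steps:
A = 7 (A = 2 + 5 = 7)
J(M) = 6
l = 6
Z(h) = 6 - 3*h (Z(h) = -3*h + 6 = 6 - 3*h)
l*(Z(q(-3)) - 34) = 6*((6 - 3*(3 - 1*(-3))) - 34) = 6*((6 - 3*(3 + 3)) - 34) = 6*((6 - 3*6) - 34) = 6*((6 - 18) - 34) = 6*(-12 - 34) = 6*(-46) = -276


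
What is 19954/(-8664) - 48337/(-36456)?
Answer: -4286823/4386872 ≈ -0.97719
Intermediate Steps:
19954/(-8664) - 48337/(-36456) = 19954*(-1/8664) - 48337*(-1/36456) = -9977/4332 + 48337/36456 = -4286823/4386872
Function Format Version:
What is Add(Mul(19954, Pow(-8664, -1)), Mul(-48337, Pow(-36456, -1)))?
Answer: Rational(-4286823, 4386872) ≈ -0.97719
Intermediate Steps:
Add(Mul(19954, Pow(-8664, -1)), Mul(-48337, Pow(-36456, -1))) = Add(Mul(19954, Rational(-1, 8664)), Mul(-48337, Rational(-1, 36456))) = Add(Rational(-9977, 4332), Rational(48337, 36456)) = Rational(-4286823, 4386872)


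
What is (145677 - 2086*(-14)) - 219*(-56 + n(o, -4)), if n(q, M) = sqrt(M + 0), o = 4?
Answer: 187145 - 438*I ≈ 1.8715e+5 - 438.0*I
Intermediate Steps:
n(q, M) = sqrt(M)
(145677 - 2086*(-14)) - 219*(-56 + n(o, -4)) = (145677 - 2086*(-14)) - 219*(-56 + sqrt(-4)) = (145677 + 29204) - 219*(-56 + 2*I) = 174881 + (12264 - 438*I) = 187145 - 438*I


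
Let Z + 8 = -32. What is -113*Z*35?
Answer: 158200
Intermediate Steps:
Z = -40 (Z = -8 - 32 = -40)
-113*Z*35 = -113*(-40)*35 = 4520*35 = 158200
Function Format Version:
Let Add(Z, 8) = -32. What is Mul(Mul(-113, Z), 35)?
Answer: 158200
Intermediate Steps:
Z = -40 (Z = Add(-8, -32) = -40)
Mul(Mul(-113, Z), 35) = Mul(Mul(-113, -40), 35) = Mul(4520, 35) = 158200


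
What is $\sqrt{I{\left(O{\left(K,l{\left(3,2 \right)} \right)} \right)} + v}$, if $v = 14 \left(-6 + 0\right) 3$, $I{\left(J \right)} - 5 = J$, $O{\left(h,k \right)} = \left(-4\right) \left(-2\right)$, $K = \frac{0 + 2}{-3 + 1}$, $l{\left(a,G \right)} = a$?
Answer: $i \sqrt{239} \approx 15.46 i$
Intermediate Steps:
$K = -1$ ($K = \frac{2}{-2} = 2 \left(- \frac{1}{2}\right) = -1$)
$O{\left(h,k \right)} = 8$
$I{\left(J \right)} = 5 + J$
$v = -252$ ($v = 14 \left(\left(-6\right) 3\right) = 14 \left(-18\right) = -252$)
$\sqrt{I{\left(O{\left(K,l{\left(3,2 \right)} \right)} \right)} + v} = \sqrt{\left(5 + 8\right) - 252} = \sqrt{13 - 252} = \sqrt{-239} = i \sqrt{239}$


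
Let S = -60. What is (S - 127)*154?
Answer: -28798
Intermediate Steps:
(S - 127)*154 = (-60 - 127)*154 = -187*154 = -28798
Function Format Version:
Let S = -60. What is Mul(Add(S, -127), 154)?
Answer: -28798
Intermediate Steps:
Mul(Add(S, -127), 154) = Mul(Add(-60, -127), 154) = Mul(-187, 154) = -28798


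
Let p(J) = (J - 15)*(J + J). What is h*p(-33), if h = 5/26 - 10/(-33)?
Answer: 20400/13 ≈ 1569.2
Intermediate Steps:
p(J) = 2*J*(-15 + J) (p(J) = (-15 + J)*(2*J) = 2*J*(-15 + J))
h = 425/858 (h = 5*(1/26) - 10*(-1/33) = 5/26 + 10/33 = 425/858 ≈ 0.49534)
h*p(-33) = 425*(2*(-33)*(-15 - 33))/858 = 425*(2*(-33)*(-48))/858 = (425/858)*3168 = 20400/13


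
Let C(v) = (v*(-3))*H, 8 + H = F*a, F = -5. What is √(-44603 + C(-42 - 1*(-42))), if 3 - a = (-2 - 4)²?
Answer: I*√44603 ≈ 211.19*I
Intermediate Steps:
a = -33 (a = 3 - (-2 - 4)² = 3 - 1*(-6)² = 3 - 1*36 = 3 - 36 = -33)
H = 157 (H = -8 - 5*(-33) = -8 + 165 = 157)
C(v) = -471*v (C(v) = (v*(-3))*157 = -3*v*157 = -471*v)
√(-44603 + C(-42 - 1*(-42))) = √(-44603 - 471*(-42 - 1*(-42))) = √(-44603 - 471*(-42 + 42)) = √(-44603 - 471*0) = √(-44603 + 0) = √(-44603) = I*√44603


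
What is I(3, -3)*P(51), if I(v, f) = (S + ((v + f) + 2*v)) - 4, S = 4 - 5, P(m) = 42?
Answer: 42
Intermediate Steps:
S = -1
I(v, f) = -5 + f + 3*v (I(v, f) = (-1 + ((v + f) + 2*v)) - 4 = (-1 + ((f + v) + 2*v)) - 4 = (-1 + (f + 3*v)) - 4 = (-1 + f + 3*v) - 4 = -5 + f + 3*v)
I(3, -3)*P(51) = (-5 - 3 + 3*3)*42 = (-5 - 3 + 9)*42 = 1*42 = 42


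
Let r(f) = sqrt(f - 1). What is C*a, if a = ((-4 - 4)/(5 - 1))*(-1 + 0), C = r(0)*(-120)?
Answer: -240*I ≈ -240.0*I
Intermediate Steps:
r(f) = sqrt(-1 + f)
C = -120*I (C = sqrt(-1 + 0)*(-120) = sqrt(-1)*(-120) = I*(-120) = -120*I ≈ -120.0*I)
a = 2 (a = -8/4*(-1) = -8*1/4*(-1) = -2*(-1) = 2)
C*a = -120*I*2 = -240*I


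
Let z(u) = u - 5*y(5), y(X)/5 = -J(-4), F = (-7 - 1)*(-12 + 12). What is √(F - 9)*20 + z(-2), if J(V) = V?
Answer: -102 + 60*I ≈ -102.0 + 60.0*I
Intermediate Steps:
F = 0 (F = -8*0 = 0)
y(X) = 20 (y(X) = 5*(-1*(-4)) = 5*4 = 20)
z(u) = -100 + u (z(u) = u - 5*20 = u - 100 = -100 + u)
√(F - 9)*20 + z(-2) = √(0 - 9)*20 + (-100 - 2) = √(-9)*20 - 102 = (3*I)*20 - 102 = 60*I - 102 = -102 + 60*I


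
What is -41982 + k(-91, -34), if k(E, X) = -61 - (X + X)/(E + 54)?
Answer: -1555659/37 ≈ -42045.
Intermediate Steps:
k(E, X) = -61 - 2*X/(54 + E)
-41982 + k(-91, -34) = -41982 + (-3294 - 61*(-91) - 2*(-34))/(54 - 91) = -41982 + (-3294 + 5551 + 68)/(-37) = -41982 - 1/37*2325 = -41982 - 2325/37 = -1555659/37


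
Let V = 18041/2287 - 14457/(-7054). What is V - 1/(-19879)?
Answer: 3187104343365/320697927742 ≈ 9.9380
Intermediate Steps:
V = 160324373/16132498 (V = 18041*(1/2287) - 14457*(-1/7054) = 18041/2287 + 14457/7054 = 160324373/16132498 ≈ 9.9380)
V - 1/(-19879) = 160324373/16132498 - 1/(-19879) = 160324373/16132498 - 1*(-1/19879) = 160324373/16132498 + 1/19879 = 3187104343365/320697927742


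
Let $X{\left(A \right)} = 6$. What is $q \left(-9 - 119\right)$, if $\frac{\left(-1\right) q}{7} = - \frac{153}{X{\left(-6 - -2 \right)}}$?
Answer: $-22848$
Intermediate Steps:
$q = \frac{357}{2}$ ($q = - 7 \left(- \frac{153}{6}\right) = - 7 \left(\left(-153\right) \frac{1}{6}\right) = \left(-7\right) \left(- \frac{51}{2}\right) = \frac{357}{2} \approx 178.5$)
$q \left(-9 - 119\right) = \frac{357 \left(-9 - 119\right)}{2} = \frac{357}{2} \left(-128\right) = -22848$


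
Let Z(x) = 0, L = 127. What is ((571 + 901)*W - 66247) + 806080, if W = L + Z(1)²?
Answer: 926777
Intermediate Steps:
W = 127 (W = 127 + 0² = 127 + 0 = 127)
((571 + 901)*W - 66247) + 806080 = ((571 + 901)*127 - 66247) + 806080 = (1472*127 - 66247) + 806080 = (186944 - 66247) + 806080 = 120697 + 806080 = 926777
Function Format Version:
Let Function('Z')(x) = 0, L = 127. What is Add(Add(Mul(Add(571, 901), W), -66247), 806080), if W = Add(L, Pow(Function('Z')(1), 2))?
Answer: 926777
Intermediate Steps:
W = 127 (W = Add(127, Pow(0, 2)) = Add(127, 0) = 127)
Add(Add(Mul(Add(571, 901), W), -66247), 806080) = Add(Add(Mul(Add(571, 901), 127), -66247), 806080) = Add(Add(Mul(1472, 127), -66247), 806080) = Add(Add(186944, -66247), 806080) = Add(120697, 806080) = 926777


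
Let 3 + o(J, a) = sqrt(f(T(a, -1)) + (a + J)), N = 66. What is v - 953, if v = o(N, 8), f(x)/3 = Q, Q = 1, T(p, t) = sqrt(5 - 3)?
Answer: -956 + sqrt(77) ≈ -947.22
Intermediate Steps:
T(p, t) = sqrt(2)
f(x) = 3 (f(x) = 3*1 = 3)
o(J, a) = -3 + sqrt(3 + J + a) (o(J, a) = -3 + sqrt(3 + (a + J)) = -3 + sqrt(3 + (J + a)) = -3 + sqrt(3 + J + a))
v = -3 + sqrt(77) (v = -3 + sqrt(3 + 66 + 8) = -3 + sqrt(77) ≈ 5.7750)
v - 953 = (-3 + sqrt(77)) - 953 = -956 + sqrt(77)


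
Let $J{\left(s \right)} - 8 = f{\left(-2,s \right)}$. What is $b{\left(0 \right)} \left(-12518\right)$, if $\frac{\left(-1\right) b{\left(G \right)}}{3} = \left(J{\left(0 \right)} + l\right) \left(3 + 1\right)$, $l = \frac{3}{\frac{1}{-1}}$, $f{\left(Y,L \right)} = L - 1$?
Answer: $600864$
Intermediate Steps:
$f{\left(Y,L \right)} = -1 + L$ ($f{\left(Y,L \right)} = L - 1 = -1 + L$)
$J{\left(s \right)} = 7 + s$ ($J{\left(s \right)} = 8 + \left(-1 + s\right) = 7 + s$)
$l = -3$ ($l = \frac{3}{-1} = 3 \left(-1\right) = -3$)
$b{\left(G \right)} = -48$ ($b{\left(G \right)} = - 3 \left(\left(7 + 0\right) - 3\right) \left(3 + 1\right) = - 3 \left(7 - 3\right) 4 = - 3 \cdot 4 \cdot 4 = \left(-3\right) 16 = -48$)
$b{\left(0 \right)} \left(-12518\right) = \left(-48\right) \left(-12518\right) = 600864$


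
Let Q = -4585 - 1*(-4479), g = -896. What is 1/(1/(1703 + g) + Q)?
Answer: -807/85541 ≈ -0.0094341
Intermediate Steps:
Q = -106 (Q = -4585 + 4479 = -106)
1/(1/(1703 + g) + Q) = 1/(1/(1703 - 896) - 106) = 1/(1/807 - 106) = 1/(-85541/807) = -807/85541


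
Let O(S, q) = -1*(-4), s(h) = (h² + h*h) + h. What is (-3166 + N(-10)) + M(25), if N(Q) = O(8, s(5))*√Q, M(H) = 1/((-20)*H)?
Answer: -1583001/500 + 4*I*√10 ≈ -3166.0 + 12.649*I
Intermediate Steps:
s(h) = h + 2*h² (s(h) = (h² + h²) + h = 2*h² + h = h + 2*h²)
O(S, q) = 4
M(H) = -1/(20*H)
N(Q) = 4*√Q
(-3166 + N(-10)) + M(25) = (-3166 + 4*√(-10)) - 1/20/25 = (-3166 + 4*(I*√10)) - 1/20*1/25 = (-3166 + 4*I*√10) - 1/500 = -1583001/500 + 4*I*√10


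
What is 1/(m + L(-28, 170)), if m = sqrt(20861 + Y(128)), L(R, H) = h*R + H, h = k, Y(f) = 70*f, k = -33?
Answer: 1094/1167015 - sqrt(29821)/1167015 ≈ 0.00078946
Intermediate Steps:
h = -33
L(R, H) = H - 33*R (L(R, H) = -33*R + H = H - 33*R)
m = sqrt(29821) (m = sqrt(20861 + 70*128) = sqrt(20861 + 8960) = sqrt(29821) ≈ 172.69)
1/(m + L(-28, 170)) = 1/(sqrt(29821) + (170 - 33*(-28))) = 1/(sqrt(29821) + (170 + 924)) = 1/(sqrt(29821) + 1094) = 1/(1094 + sqrt(29821))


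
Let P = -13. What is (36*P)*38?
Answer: -17784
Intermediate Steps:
(36*P)*38 = (36*(-13))*38 = -468*38 = -17784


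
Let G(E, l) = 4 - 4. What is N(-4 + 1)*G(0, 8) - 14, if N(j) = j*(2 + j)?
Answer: -14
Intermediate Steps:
G(E, l) = 0
N(-4 + 1)*G(0, 8) - 14 = ((-4 + 1)*(2 + (-4 + 1)))*0 - 14 = -3*(2 - 3)*0 - 14 = -3*(-1)*0 - 14 = 3*0 - 14 = 0 - 14 = -14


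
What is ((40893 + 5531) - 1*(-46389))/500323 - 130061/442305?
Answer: -24020855738/221295364515 ≈ -0.10855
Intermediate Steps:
((40893 + 5531) - 1*(-46389))/500323 - 130061/442305 = (46424 + 46389)*(1/500323) - 130061*1/442305 = 92813*(1/500323) - 130061/442305 = 92813/500323 - 130061/442305 = -24020855738/221295364515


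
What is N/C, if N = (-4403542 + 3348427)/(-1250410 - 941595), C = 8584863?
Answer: 70341/1254537508021 ≈ 5.6069e-8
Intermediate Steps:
N = 211023/438401 (N = -1055115/(-2192005) = -1055115*(-1/2192005) = 211023/438401 ≈ 0.48135)
N/C = (211023/438401)/8584863 = (211023/438401)*(1/8584863) = 70341/1254537508021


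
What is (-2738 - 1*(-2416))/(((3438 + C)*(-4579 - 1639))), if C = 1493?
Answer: 161/15330479 ≈ 1.0502e-5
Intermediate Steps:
(-2738 - 1*(-2416))/(((3438 + C)*(-4579 - 1639))) = (-2738 - 1*(-2416))/(((3438 + 1493)*(-4579 - 1639))) = (-2738 + 2416)/((4931*(-6218))) = -322/(-30660958) = -322*(-1/30660958) = 161/15330479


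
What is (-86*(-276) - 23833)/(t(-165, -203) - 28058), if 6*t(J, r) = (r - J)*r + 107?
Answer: 194/53509 ≈ 0.0036256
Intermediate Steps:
t(J, r) = 107/6 + r*(r - J)/6 (t(J, r) = ((r - J)*r + 107)/6 = (r*(r - J) + 107)/6 = (107 + r*(r - J))/6 = 107/6 + r*(r - J)/6)
(-86*(-276) - 23833)/(t(-165, -203) - 28058) = (-86*(-276) - 23833)/((107/6 + (1/6)*(-203)**2 - 1/6*(-165)*(-203)) - 28058) = (23736 - 23833)/((107/6 + (1/6)*41209 - 11165/2) - 28058) = -97/((107/6 + 41209/6 - 11165/2) - 28058) = -97/(2607/2 - 28058) = -97/(-53509/2) = -97*(-2/53509) = 194/53509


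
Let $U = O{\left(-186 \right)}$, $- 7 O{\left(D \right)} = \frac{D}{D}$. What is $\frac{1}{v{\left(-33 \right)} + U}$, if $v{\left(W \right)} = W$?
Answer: $- \frac{7}{232} \approx -0.030172$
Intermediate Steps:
$O{\left(D \right)} = - \frac{1}{7}$ ($O{\left(D \right)} = - \frac{D \frac{1}{D}}{7} = \left(- \frac{1}{7}\right) 1 = - \frac{1}{7}$)
$U = - \frac{1}{7} \approx -0.14286$
$\frac{1}{v{\left(-33 \right)} + U} = \frac{1}{-33 - \frac{1}{7}} = \frac{1}{- \frac{232}{7}} = - \frac{7}{232}$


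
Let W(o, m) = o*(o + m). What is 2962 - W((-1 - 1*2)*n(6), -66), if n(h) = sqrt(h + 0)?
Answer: 2908 - 198*sqrt(6) ≈ 2423.0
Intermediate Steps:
n(h) = sqrt(h)
W(o, m) = o*(m + o)
2962 - W((-1 - 1*2)*n(6), -66) = 2962 - (-1 - 1*2)*sqrt(6)*(-66 + (-1 - 1*2)*sqrt(6)) = 2962 - (-1 - 2)*sqrt(6)*(-66 + (-1 - 2)*sqrt(6)) = 2962 - (-3*sqrt(6))*(-66 - 3*sqrt(6)) = 2962 - (-3)*sqrt(6)*(-66 - 3*sqrt(6)) = 2962 + 3*sqrt(6)*(-66 - 3*sqrt(6))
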